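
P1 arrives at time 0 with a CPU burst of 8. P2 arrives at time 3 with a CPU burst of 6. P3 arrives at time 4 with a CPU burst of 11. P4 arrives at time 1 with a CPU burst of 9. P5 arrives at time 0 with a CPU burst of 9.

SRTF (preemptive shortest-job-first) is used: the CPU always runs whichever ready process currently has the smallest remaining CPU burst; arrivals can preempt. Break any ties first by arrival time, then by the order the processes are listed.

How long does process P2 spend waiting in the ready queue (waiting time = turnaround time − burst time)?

5

Schedule: | P1 0-8 | P2 8-14 | P5 14-23 | P4 23-32 | P3 32-43 |
Completion: P1=8  P2=14  P3=43  P4=32  P5=23
Waiting(P2) = turnaround − burst = 11 − 6 = 5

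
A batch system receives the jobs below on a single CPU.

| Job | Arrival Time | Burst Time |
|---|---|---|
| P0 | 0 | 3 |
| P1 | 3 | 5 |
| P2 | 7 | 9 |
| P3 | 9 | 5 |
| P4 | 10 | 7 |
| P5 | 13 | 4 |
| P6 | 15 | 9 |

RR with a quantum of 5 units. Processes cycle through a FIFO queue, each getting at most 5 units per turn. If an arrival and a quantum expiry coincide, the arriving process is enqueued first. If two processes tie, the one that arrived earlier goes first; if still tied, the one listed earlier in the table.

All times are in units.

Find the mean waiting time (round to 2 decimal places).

9.71

Timeline: | P0 0-3 | P1 3-8 | P2 8-13 | P3 13-18 | P4 18-23 | P5 23-27 | P2 27-31 | P6 31-36 | P4 36-38 | P6 38-42 |
Completion: P0=3  P1=8  P2=31  P3=18  P4=38  P5=27  P6=42
Waiting times: P0=0, P1=0, P2=15, P3=4, P4=21, P5=10, P6=18
Average waiting = (0+0+15+4+21+10+18) / 7 = 68/7 = 9.71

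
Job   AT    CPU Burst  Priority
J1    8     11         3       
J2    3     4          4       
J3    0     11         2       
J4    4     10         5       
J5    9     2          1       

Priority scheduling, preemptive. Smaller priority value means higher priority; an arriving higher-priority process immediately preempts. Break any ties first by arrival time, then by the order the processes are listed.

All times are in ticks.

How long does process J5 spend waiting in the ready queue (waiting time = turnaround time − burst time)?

0

Timeline: | J3 0-9 | J5 9-11 | J3 11-13 | J1 13-24 | J2 24-28 | J4 28-38 |
Completion: J1=24  J2=28  J3=13  J4=38  J5=11
Turnaround (C−A): J1=16  J2=25  J3=13  J4=34  J5=2
Waiting(J5) = turnaround − burst = 2 − 2 = 0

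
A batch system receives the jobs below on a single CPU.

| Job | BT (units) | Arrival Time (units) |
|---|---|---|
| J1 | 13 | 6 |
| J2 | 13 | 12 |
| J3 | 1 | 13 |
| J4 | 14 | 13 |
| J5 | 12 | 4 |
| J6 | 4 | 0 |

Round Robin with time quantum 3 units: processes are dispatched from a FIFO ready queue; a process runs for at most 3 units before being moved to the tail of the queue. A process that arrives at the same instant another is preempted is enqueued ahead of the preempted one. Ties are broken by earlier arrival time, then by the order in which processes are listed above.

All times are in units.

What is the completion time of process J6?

Timeline: | J6 0-4 | J5 4-7 | J1 7-10 | J5 10-13 | J1 13-16 | J2 16-19 | J3 19-20 | J4 20-23 | J5 23-26 | J1 26-29 | J2 29-32 | J4 32-35 | J5 35-38 | J1 38-41 | J2 41-44 | J4 44-47 | J1 47-48 | J2 48-51 | J4 51-54 | J2 54-55 | J4 55-57 |
Completion: J1=48  J2=55  J3=20  J4=57  J5=38  J6=4
Turnaround (C−A): J1=42  J2=43  J3=7  J4=44  J5=34  J6=4

4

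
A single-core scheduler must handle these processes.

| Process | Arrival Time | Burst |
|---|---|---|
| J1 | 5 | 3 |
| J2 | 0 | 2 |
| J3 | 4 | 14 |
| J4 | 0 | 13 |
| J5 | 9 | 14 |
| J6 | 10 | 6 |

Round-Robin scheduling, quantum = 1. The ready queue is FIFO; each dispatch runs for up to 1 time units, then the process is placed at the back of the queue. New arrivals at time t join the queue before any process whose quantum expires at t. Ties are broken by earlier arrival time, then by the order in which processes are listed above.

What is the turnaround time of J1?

10

Timeline: | J2 0-1 | J4 1-2 | J2 2-3 | J4 3-4 | J3 4-5 | J4 5-6 | J1 6-7 | J3 7-8 | J4 8-9 | J1 9-10 | J3 10-11 | J5 11-12 | J4 12-13 | J6 13-14 | J1 14-15 | J3 15-16 | J5 16-17 | J4 17-18 | J6 18-19 | J3 19-20 | J5 20-21 | J4 21-22 | J6 22-23 | J3 23-24 | J5 24-25 | J4 25-26 | J6 26-27 | J3 27-28 | J5 28-29 | J4 29-30 | J6 30-31 | J3 31-32 | J5 32-33 | J4 33-34 | J6 34-35 | J3 35-36 | J5 36-37 | J4 37-38 | J3 38-39 | J5 39-40 | J4 40-41 | J3 41-42 | J5 42-43 | J4 43-44 | J3 44-45 | J5 45-46 | J3 46-47 | J5 47-48 | J3 48-49 | J5 49-52 |
Completion: J1=15  J2=3  J3=49  J4=44  J5=52  J6=35
Turnaround(J1) = completion − arrival = 15 − 5 = 10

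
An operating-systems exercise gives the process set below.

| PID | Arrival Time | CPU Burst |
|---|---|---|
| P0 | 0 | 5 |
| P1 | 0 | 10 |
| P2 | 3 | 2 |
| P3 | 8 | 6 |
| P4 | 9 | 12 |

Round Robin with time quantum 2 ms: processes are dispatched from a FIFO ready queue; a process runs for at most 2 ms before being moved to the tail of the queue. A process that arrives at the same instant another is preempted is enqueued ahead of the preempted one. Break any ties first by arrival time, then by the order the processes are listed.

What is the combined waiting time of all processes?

Gantt: | P0 0-2 | P1 2-4 | P0 4-6 | P2 6-8 | P1 8-10 | P0 10-11 | P3 11-13 | P4 13-15 | P1 15-17 | P3 17-19 | P4 19-21 | P1 21-23 | P3 23-25 | P4 25-27 | P1 27-29 | P4 29-35 |
Completion: P0=11  P1=29  P2=8  P3=25  P4=35
Turnaround (C−A): P0=11  P1=29  P2=5  P3=17  P4=26
Waiting = turnaround − burst: P0=6, P1=19, P2=3, P3=11, P4=14
Total waiting = 6 + 19 + 3 + 11 + 14 = 53

53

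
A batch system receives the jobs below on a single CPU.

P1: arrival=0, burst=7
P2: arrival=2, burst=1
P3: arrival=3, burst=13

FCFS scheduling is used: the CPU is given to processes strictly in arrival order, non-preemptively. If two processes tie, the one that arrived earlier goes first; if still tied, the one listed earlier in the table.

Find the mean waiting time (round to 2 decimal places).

3.33

Schedule: | P1 0-7 | P2 7-8 | P3 8-21 |
Completion: P1=7  P2=8  P3=21
Turnaround (C−A): P1=7  P2=6  P3=18
Waiting times: P1=0, P2=5, P3=5
Average waiting = (0+5+5) / 3 = 10/3 = 3.33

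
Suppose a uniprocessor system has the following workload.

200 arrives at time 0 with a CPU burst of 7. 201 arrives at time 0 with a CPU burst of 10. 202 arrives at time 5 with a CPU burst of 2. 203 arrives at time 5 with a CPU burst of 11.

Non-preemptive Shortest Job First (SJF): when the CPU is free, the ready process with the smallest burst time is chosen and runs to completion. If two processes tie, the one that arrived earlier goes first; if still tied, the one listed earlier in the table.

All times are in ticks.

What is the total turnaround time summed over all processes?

55

Timeline: | 200 0-7 | 202 7-9 | 201 9-19 | 203 19-30 |
Completion: 200=7  201=19  202=9  203=30
Turnaround = completion − arrival: 200=7, 201=19, 202=4, 203=25
Total turnaround = 7 + 19 + 4 + 25 = 55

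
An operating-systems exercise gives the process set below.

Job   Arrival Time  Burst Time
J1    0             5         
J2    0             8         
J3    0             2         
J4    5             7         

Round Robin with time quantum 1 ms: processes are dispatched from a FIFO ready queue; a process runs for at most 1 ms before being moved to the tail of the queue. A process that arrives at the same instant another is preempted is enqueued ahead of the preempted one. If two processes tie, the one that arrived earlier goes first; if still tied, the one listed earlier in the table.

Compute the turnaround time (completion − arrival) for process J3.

6

Gantt: | J1 0-1 | J2 1-2 | J3 2-3 | J1 3-4 | J2 4-5 | J3 5-6 | J1 6-7 | J4 7-8 | J2 8-9 | J1 9-10 | J4 10-11 | J2 11-12 | J1 12-13 | J4 13-14 | J2 14-15 | J4 15-16 | J2 16-17 | J4 17-18 | J2 18-19 | J4 19-20 | J2 20-21 | J4 21-22 |
Completion: J1=13  J2=21  J3=6  J4=22
Turnaround (C−A): J1=13  J2=21  J3=6  J4=17
Turnaround(J3) = completion − arrival = 6 − 0 = 6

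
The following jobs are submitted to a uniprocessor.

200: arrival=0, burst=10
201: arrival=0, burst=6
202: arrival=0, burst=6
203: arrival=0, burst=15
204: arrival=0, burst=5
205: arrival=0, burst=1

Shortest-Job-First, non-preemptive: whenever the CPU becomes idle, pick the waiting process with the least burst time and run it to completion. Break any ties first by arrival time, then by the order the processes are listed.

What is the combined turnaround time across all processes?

Gantt: | 205 0-1 | 204 1-6 | 201 6-12 | 202 12-18 | 200 18-28 | 203 28-43 |
Completion: 200=28  201=12  202=18  203=43  204=6  205=1
Turnaround = completion − arrival: 200=28, 201=12, 202=18, 203=43, 204=6, 205=1
Total turnaround = 28 + 12 + 18 + 43 + 6 + 1 = 108

108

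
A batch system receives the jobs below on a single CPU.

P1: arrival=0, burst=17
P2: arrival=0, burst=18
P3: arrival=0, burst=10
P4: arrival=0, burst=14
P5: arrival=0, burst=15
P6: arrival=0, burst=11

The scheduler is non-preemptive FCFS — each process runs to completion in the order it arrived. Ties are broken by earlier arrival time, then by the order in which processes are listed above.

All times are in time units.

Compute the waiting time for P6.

74

Schedule: | P1 0-17 | P2 17-35 | P3 35-45 | P4 45-59 | P5 59-74 | P6 74-85 |
Completion: P1=17  P2=35  P3=45  P4=59  P5=74  P6=85
Turnaround (C−A): P1=17  P2=35  P3=45  P4=59  P5=74  P6=85
Waiting(P6) = turnaround − burst = 85 − 11 = 74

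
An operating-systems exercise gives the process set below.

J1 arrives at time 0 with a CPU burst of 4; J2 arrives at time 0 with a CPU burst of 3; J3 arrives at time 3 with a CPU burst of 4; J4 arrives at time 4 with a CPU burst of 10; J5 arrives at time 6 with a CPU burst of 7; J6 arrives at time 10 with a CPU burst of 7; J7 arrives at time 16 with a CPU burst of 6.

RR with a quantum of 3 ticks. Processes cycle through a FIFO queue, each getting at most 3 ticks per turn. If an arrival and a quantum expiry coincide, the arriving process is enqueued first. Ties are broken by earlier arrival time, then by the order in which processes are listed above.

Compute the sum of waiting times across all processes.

Schedule: | J1 0-3 | J2 3-6 | J3 6-9 | J1 9-10 | J4 10-13 | J5 13-16 | J3 16-17 | J6 17-20 | J4 20-23 | J7 23-26 | J5 26-29 | J6 29-32 | J4 32-35 | J7 35-38 | J5 38-39 | J6 39-40 | J4 40-41 |
Completion: J1=10  J2=6  J3=17  J4=41  J5=39  J6=40  J7=38
Turnaround (C−A): J1=10  J2=6  J3=14  J4=37  J5=33  J6=30  J7=22
Waiting = turnaround − burst: J1=6, J2=3, J3=10, J4=27, J5=26, J6=23, J7=16
Total waiting = 6 + 3 + 10 + 27 + 26 + 23 + 16 = 111

111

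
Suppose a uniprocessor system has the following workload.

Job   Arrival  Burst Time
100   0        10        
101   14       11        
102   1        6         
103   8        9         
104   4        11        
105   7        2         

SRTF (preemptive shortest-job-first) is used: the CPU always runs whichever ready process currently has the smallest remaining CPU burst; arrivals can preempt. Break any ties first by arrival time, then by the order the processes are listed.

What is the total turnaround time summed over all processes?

114

Schedule: | 100 0-1 | 102 1-7 | 105 7-9 | 100 9-18 | 103 18-27 | 104 27-38 | 101 38-49 |
Completion: 100=18  101=49  102=7  103=27  104=38  105=9
Turnaround (C−A): 100=18  101=35  102=6  103=19  104=34  105=2
Turnaround = completion − arrival: 100=18, 101=35, 102=6, 103=19, 104=34, 105=2
Total turnaround = 18 + 35 + 6 + 19 + 34 + 2 = 114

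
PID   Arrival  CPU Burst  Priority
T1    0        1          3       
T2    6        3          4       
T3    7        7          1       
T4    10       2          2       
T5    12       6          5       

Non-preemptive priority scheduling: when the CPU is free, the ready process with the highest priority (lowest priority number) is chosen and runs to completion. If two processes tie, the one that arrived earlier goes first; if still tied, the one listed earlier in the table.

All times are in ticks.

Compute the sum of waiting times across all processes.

Timeline: | T1 0-1 | idle 1-6 | T2 6-9 | T3 9-16 | T4 16-18 | T5 18-24 |
Completion: T1=1  T2=9  T3=16  T4=18  T5=24
Waiting = turnaround − burst: T1=0, T2=0, T3=2, T4=6, T5=6
Total waiting = 0 + 0 + 2 + 6 + 6 = 14

14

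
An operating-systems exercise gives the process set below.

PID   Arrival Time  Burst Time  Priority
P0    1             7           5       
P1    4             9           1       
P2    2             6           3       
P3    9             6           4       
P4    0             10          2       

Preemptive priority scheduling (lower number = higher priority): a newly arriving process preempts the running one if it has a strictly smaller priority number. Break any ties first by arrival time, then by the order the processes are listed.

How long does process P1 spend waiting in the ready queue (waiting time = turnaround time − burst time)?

0

Timeline: | P4 0-4 | P1 4-13 | P4 13-19 | P2 19-25 | P3 25-31 | P0 31-38 |
Completion: P0=38  P1=13  P2=25  P3=31  P4=19
Waiting(P1) = turnaround − burst = 9 − 9 = 0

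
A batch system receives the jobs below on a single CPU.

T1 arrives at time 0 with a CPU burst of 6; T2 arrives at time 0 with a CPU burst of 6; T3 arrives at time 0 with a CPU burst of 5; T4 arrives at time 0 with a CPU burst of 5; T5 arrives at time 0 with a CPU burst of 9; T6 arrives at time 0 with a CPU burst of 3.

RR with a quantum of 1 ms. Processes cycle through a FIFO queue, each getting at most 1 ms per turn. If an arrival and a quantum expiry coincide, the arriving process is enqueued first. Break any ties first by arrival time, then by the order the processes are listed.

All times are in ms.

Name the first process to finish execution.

Schedule: | T1 0-1 | T2 1-2 | T3 2-3 | T4 3-4 | T5 4-5 | T6 5-6 | T1 6-7 | T2 7-8 | T3 8-9 | T4 9-10 | T5 10-11 | T6 11-12 | T1 12-13 | T2 13-14 | T3 14-15 | T4 15-16 | T5 16-17 | T6 17-18 | T1 18-19 | T2 19-20 | T3 20-21 | T4 21-22 | T5 22-23 | T1 23-24 | T2 24-25 | T3 25-26 | T4 26-27 | T5 27-28 | T1 28-29 | T2 29-30 | T5 30-34 |
Completion: T1=29  T2=30  T3=26  T4=27  T5=34  T6=18
Turnaround (C−A): T1=29  T2=30  T3=26  T4=27  T5=34  T6=18
Finish order: T6 → T3 → T4 → T1 → T2 → T5

T6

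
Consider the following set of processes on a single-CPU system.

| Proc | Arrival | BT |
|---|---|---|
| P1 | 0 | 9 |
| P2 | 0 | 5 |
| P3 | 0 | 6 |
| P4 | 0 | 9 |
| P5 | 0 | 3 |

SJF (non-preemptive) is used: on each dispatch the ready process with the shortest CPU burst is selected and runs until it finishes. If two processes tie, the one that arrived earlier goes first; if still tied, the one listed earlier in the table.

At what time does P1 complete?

Timeline: | P5 0-3 | P2 3-8 | P3 8-14 | P1 14-23 | P4 23-32 |
Completion: P1=23  P2=8  P3=14  P4=32  P5=3

23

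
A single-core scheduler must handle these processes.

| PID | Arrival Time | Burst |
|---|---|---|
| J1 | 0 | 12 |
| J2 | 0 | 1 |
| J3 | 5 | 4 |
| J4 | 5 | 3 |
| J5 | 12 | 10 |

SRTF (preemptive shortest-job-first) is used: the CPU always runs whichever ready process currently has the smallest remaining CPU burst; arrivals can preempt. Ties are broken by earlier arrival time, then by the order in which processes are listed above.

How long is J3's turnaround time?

7

Timeline: | J2 0-1 | J1 1-5 | J4 5-8 | J3 8-12 | J1 12-20 | J5 20-30 |
Completion: J1=20  J2=1  J3=12  J4=8  J5=30
Turnaround (C−A): J1=20  J2=1  J3=7  J4=3  J5=18
Turnaround(J3) = completion − arrival = 12 − 5 = 7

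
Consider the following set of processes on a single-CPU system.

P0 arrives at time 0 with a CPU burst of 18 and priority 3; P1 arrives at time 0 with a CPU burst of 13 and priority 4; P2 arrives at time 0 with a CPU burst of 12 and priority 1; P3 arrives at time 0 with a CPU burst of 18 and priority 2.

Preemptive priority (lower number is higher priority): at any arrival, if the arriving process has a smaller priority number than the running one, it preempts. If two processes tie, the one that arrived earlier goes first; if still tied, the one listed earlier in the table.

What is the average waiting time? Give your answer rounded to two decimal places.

Schedule: | P2 0-12 | P3 12-30 | P0 30-48 | P1 48-61 |
Completion: P0=48  P1=61  P2=12  P3=30
Waiting times: P0=30, P1=48, P2=0, P3=12
Average waiting = (30+48+0+12) / 4 = 90/4 = 22.50

22.50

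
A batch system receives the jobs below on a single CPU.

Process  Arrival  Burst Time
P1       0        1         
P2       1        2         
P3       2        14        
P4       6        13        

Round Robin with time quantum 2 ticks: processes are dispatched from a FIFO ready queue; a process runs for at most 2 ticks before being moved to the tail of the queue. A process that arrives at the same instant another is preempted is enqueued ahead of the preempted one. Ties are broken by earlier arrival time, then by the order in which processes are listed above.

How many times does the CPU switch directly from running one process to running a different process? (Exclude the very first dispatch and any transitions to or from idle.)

13

Gantt: | P1 0-1 | P2 1-3 | P3 3-7 | P4 7-9 | P3 9-11 | P4 11-13 | P3 13-15 | P4 15-17 | P3 17-19 | P4 19-21 | P3 21-23 | P4 23-25 | P3 25-27 | P4 27-30 |
Completion: P1=1  P2=3  P3=27  P4=30
Turnaround (C−A): P1=1  P2=2  P3=25  P4=24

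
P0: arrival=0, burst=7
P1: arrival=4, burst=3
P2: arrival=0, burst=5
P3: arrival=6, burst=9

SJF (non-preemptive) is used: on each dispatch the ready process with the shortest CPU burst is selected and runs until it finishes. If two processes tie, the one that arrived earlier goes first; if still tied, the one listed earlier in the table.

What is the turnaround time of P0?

15

Timeline: | P2 0-5 | P1 5-8 | P0 8-15 | P3 15-24 |
Completion: P0=15  P1=8  P2=5  P3=24
Turnaround(P0) = completion − arrival = 15 − 0 = 15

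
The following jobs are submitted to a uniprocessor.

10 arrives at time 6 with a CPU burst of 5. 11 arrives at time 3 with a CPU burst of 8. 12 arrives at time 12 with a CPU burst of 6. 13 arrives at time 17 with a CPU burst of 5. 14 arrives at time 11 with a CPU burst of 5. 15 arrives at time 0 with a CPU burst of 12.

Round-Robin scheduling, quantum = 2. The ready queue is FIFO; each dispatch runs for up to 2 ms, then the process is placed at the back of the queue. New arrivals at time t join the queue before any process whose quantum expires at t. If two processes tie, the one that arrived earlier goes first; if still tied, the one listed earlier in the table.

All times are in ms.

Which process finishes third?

Timeline: | 15 0-4 | 11 4-6 | 15 6-8 | 10 8-10 | 11 10-12 | 15 12-14 | 10 14-16 | 14 16-18 | 12 18-20 | 11 20-22 | 15 22-24 | 10 24-25 | 13 25-27 | 14 27-29 | 12 29-31 | 11 31-33 | 15 33-35 | 13 35-37 | 14 37-38 | 12 38-40 | 13 40-41 |
Completion: 10=25  11=33  12=40  13=41  14=38  15=35
Finish order: 10 → 11 → 15 → 14 → 12 → 13

15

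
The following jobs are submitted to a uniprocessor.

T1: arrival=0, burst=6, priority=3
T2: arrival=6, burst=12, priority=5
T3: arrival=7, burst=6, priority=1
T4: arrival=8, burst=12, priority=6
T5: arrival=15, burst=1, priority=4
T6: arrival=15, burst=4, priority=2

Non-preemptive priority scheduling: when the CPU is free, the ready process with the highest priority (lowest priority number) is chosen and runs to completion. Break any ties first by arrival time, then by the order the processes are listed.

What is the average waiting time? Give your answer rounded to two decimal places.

9.00

Schedule: | T1 0-6 | T2 6-18 | T3 18-24 | T6 24-28 | T5 28-29 | T4 29-41 |
Completion: T1=6  T2=18  T3=24  T4=41  T5=29  T6=28
Waiting times: T1=0, T2=0, T3=11, T4=21, T5=13, T6=9
Average waiting = (0+0+11+21+13+9) / 6 = 54/6 = 9.00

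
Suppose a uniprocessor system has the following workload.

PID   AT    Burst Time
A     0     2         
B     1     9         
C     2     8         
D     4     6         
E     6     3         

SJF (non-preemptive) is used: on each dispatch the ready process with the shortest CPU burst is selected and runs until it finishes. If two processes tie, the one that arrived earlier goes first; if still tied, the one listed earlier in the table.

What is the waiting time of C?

0

Timeline: | A 0-2 | C 2-10 | E 10-13 | D 13-19 | B 19-28 |
Completion: A=2  B=28  C=10  D=19  E=13
Turnaround (C−A): A=2  B=27  C=8  D=15  E=7
Waiting(C) = turnaround − burst = 8 − 8 = 0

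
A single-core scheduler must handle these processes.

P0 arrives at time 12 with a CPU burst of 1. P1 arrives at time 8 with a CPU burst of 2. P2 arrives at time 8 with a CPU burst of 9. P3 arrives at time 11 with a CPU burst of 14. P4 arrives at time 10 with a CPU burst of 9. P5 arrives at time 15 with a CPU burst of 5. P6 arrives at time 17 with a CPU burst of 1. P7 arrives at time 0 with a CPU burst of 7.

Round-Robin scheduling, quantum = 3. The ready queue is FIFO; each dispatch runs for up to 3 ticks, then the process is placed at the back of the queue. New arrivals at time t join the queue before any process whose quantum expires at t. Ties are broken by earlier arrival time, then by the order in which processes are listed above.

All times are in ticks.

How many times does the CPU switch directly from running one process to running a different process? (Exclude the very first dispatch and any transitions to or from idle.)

Timeline: | P7 0-7 | idle 7-8 | P1 8-10 | P2 10-13 | P4 13-16 | P3 16-19 | P0 19-20 | P2 20-23 | P5 23-26 | P4 26-29 | P6 29-30 | P3 30-33 | P2 33-36 | P5 36-38 | P4 38-41 | P3 41-49 |
Completion: P0=20  P1=10  P2=36  P3=49  P4=41  P5=38  P6=30  P7=7

13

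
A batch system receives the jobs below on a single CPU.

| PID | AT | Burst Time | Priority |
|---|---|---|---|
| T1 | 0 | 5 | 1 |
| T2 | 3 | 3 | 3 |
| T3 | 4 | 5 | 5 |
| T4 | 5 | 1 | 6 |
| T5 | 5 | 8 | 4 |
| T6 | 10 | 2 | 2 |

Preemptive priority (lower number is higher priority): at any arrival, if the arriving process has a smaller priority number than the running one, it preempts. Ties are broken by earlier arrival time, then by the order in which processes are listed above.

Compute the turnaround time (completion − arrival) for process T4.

19

Timeline: | T1 0-5 | T2 5-8 | T5 8-10 | T6 10-12 | T5 12-18 | T3 18-23 | T4 23-24 |
Completion: T1=5  T2=8  T3=23  T4=24  T5=18  T6=12
Turnaround(T4) = completion − arrival = 24 − 5 = 19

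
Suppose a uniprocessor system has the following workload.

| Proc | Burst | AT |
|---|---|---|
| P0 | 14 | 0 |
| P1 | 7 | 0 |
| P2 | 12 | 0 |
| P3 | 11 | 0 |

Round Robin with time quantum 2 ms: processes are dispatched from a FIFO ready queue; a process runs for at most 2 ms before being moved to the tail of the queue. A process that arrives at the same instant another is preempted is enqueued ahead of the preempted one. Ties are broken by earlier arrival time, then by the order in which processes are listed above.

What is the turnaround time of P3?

42

Timeline: | P0 0-2 | P1 2-4 | P2 4-6 | P3 6-8 | P0 8-10 | P1 10-12 | P2 12-14 | P3 14-16 | P0 16-18 | P1 18-20 | P2 20-22 | P3 22-24 | P0 24-26 | P1 26-27 | P2 27-29 | P3 29-31 | P0 31-33 | P2 33-35 | P3 35-37 | P0 37-39 | P2 39-41 | P3 41-42 | P0 42-44 |
Completion: P0=44  P1=27  P2=41  P3=42
Turnaround(P3) = completion − arrival = 42 − 0 = 42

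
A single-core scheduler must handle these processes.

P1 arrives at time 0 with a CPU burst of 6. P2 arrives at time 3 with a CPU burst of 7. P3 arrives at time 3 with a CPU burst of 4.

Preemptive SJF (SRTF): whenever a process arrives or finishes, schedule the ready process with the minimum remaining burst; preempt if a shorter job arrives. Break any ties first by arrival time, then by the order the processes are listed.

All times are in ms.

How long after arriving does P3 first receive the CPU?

Schedule: | P1 0-6 | P3 6-10 | P2 10-17 |
Completion: P1=6  P2=17  P3=10
Response(P3) = first start − arrival = 6 − 3 = 3

3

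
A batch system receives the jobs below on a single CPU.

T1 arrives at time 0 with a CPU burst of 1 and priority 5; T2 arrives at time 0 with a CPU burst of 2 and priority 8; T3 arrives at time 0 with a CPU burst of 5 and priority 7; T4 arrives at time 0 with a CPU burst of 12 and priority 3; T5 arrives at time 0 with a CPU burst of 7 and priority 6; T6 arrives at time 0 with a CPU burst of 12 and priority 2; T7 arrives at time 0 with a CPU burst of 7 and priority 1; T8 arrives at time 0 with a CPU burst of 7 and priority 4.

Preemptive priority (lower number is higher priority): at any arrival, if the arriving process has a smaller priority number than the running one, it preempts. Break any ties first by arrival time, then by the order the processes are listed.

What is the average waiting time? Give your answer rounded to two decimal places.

28.88

Gantt: | T7 0-7 | T6 7-19 | T4 19-31 | T8 31-38 | T1 38-39 | T5 39-46 | T3 46-51 | T2 51-53 |
Completion: T1=39  T2=53  T3=51  T4=31  T5=46  T6=19  T7=7  T8=38
Turnaround (C−A): T1=39  T2=53  T3=51  T4=31  T5=46  T6=19  T7=7  T8=38
Waiting times: T1=38, T2=51, T3=46, T4=19, T5=39, T6=7, T7=0, T8=31
Average waiting = (38+51+46+19+39+7+0+31) / 8 = 231/8 = 28.88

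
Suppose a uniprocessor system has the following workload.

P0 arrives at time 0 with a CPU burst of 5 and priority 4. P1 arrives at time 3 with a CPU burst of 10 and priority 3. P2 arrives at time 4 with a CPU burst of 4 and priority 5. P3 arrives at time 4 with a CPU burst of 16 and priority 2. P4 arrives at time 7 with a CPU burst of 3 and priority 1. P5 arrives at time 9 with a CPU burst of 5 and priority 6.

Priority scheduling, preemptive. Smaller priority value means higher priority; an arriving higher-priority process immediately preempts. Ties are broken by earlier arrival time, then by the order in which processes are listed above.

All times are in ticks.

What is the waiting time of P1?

Gantt: | P0 0-3 | P1 3-4 | P3 4-7 | P4 7-10 | P3 10-23 | P1 23-32 | P0 32-34 | P2 34-38 | P5 38-43 |
Completion: P0=34  P1=32  P2=38  P3=23  P4=10  P5=43
Turnaround (C−A): P0=34  P1=29  P2=34  P3=19  P4=3  P5=34
Waiting(P1) = turnaround − burst = 29 − 10 = 19

19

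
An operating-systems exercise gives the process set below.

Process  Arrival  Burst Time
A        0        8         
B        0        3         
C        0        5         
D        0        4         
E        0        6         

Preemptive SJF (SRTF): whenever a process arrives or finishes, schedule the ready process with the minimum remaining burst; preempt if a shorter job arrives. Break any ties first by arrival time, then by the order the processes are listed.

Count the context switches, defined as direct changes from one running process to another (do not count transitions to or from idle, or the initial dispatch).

4

Timeline: | B 0-3 | D 3-7 | C 7-12 | E 12-18 | A 18-26 |
Completion: A=26  B=3  C=12  D=7  E=18
Turnaround (C−A): A=26  B=3  C=12  D=7  E=18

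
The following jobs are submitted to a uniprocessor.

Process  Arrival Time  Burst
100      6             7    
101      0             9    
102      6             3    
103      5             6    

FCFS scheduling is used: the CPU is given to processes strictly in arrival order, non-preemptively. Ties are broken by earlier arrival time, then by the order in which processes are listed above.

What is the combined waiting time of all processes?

29

Schedule: | 101 0-9 | 103 9-15 | 100 15-22 | 102 22-25 |
Completion: 100=22  101=9  102=25  103=15
Turnaround (C−A): 100=16  101=9  102=19  103=10
Waiting = turnaround − burst: 100=9, 101=0, 102=16, 103=4
Total waiting = 9 + 0 + 16 + 4 = 29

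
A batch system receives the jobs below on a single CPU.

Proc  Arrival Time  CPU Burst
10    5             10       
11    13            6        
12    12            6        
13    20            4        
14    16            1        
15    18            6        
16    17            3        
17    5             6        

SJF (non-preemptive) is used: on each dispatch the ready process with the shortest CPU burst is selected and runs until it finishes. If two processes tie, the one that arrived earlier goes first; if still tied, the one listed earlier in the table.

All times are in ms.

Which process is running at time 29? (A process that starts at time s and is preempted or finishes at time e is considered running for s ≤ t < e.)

12

Gantt: | idle 0-5 | 17 5-11 | 10 11-21 | 14 21-22 | 16 22-25 | 13 25-29 | 12 29-35 | 11 35-41 | 15 41-47 |
Completion: 10=21  11=41  12=35  13=29  14=22  15=47  16=25  17=11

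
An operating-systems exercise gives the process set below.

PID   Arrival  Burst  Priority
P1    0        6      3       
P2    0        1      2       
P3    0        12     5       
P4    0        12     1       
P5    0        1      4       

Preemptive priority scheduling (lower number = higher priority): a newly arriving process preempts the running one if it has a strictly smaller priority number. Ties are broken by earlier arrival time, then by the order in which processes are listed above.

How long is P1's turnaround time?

Gantt: | P4 0-12 | P2 12-13 | P1 13-19 | P5 19-20 | P3 20-32 |
Completion: P1=19  P2=13  P3=32  P4=12  P5=20
Turnaround(P1) = completion − arrival = 19 − 0 = 19

19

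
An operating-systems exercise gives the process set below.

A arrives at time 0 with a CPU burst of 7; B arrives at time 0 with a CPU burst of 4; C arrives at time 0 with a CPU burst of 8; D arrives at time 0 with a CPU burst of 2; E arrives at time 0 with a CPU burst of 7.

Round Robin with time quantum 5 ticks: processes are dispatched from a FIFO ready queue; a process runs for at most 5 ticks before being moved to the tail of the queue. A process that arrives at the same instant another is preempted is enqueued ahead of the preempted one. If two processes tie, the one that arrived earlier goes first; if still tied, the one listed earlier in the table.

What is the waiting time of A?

16

Timeline: | A 0-5 | B 5-9 | C 9-14 | D 14-16 | E 16-21 | A 21-23 | C 23-26 | E 26-28 |
Completion: A=23  B=9  C=26  D=16  E=28
Turnaround (C−A): A=23  B=9  C=26  D=16  E=28
Waiting(A) = turnaround − burst = 23 − 7 = 16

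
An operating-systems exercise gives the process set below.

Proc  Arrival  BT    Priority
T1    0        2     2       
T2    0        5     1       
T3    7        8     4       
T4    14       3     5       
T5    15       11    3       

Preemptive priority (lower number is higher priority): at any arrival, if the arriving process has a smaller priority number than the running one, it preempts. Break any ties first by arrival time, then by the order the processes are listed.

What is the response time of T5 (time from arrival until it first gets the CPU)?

Gantt: | T2 0-5 | T1 5-7 | T3 7-15 | T5 15-26 | T4 26-29 |
Completion: T1=7  T2=5  T3=15  T4=29  T5=26
Turnaround (C−A): T1=7  T2=5  T3=8  T4=15  T5=11
Response(T5) = first start − arrival = 15 − 15 = 0

0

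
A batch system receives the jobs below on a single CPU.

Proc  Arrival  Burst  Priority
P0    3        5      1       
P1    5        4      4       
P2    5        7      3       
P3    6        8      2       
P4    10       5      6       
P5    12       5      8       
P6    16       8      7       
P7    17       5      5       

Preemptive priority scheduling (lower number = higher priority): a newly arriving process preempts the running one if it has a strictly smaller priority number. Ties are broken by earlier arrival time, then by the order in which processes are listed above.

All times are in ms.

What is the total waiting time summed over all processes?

117

Schedule: | idle 0-3 | P0 3-8 | P3 8-16 | P2 16-23 | P1 23-27 | P7 27-32 | P4 32-37 | P6 37-45 | P5 45-50 |
Completion: P0=8  P1=27  P2=23  P3=16  P4=37  P5=50  P6=45  P7=32
Waiting = turnaround − burst: P0=0, P1=18, P2=11, P3=2, P4=22, P5=33, P6=21, P7=10
Total waiting = 0 + 18 + 11 + 2 + 22 + 33 + 21 + 10 = 117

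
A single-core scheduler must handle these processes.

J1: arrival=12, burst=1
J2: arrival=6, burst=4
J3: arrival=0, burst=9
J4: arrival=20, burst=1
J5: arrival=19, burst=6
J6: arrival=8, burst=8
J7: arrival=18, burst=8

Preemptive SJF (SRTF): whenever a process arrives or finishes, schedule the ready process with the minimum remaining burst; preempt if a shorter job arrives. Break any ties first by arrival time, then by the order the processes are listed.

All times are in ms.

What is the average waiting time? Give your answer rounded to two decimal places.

Gantt: | J3 0-9 | J2 9-13 | J1 13-14 | J6 14-20 | J4 20-21 | J6 21-23 | J5 23-29 | J7 29-37 |
Completion: J1=14  J2=13  J3=9  J4=21  J5=29  J6=23  J7=37
Turnaround (C−A): J1=2  J2=7  J3=9  J4=1  J5=10  J6=15  J7=19
Waiting times: J1=1, J2=3, J3=0, J4=0, J5=4, J6=7, J7=11
Average waiting = (1+3+0+0+4+7+11) / 7 = 26/7 = 3.71

3.71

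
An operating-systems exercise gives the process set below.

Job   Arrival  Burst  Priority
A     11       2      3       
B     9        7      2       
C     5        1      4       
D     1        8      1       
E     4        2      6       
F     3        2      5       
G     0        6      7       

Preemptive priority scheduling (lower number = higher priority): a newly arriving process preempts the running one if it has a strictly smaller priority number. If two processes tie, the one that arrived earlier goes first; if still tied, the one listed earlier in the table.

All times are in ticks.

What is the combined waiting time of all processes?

Gantt: | G 0-1 | D 1-9 | B 9-16 | A 16-18 | C 18-19 | F 19-21 | E 21-23 | G 23-28 |
Completion: A=18  B=16  C=19  D=9  E=23  F=21  G=28
Turnaround (C−A): A=7  B=7  C=14  D=8  E=19  F=18  G=28
Waiting = turnaround − burst: A=5, B=0, C=13, D=0, E=17, F=16, G=22
Total waiting = 5 + 0 + 13 + 0 + 17 + 16 + 22 = 73

73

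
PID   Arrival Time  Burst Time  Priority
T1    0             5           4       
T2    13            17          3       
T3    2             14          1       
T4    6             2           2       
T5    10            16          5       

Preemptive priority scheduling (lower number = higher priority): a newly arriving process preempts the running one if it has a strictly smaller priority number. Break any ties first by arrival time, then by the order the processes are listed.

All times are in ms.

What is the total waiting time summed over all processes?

76

Schedule: | T1 0-2 | T3 2-16 | T4 16-18 | T2 18-35 | T1 35-38 | T5 38-54 |
Completion: T1=38  T2=35  T3=16  T4=18  T5=54
Waiting = turnaround − burst: T1=33, T2=5, T3=0, T4=10, T5=28
Total waiting = 33 + 5 + 0 + 10 + 28 = 76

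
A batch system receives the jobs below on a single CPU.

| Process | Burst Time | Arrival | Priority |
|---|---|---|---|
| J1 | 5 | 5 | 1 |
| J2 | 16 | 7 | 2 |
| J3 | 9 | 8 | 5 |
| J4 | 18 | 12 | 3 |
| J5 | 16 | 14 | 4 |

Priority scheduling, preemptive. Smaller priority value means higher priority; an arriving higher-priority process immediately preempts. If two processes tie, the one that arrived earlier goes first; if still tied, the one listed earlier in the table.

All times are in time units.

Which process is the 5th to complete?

J3

Schedule: | idle 0-5 | J1 5-10 | J2 10-26 | J4 26-44 | J5 44-60 | J3 60-69 |
Completion: J1=10  J2=26  J3=69  J4=44  J5=60
Turnaround (C−A): J1=5  J2=19  J3=61  J4=32  J5=46
Finish order: J1 → J2 → J4 → J5 → J3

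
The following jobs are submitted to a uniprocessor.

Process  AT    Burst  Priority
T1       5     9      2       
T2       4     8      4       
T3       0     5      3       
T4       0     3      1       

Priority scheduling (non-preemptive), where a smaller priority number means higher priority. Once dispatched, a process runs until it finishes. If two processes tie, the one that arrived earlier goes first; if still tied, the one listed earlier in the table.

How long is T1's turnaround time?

Gantt: | T4 0-3 | T3 3-8 | T1 8-17 | T2 17-25 |
Completion: T1=17  T2=25  T3=8  T4=3
Turnaround (C−A): T1=12  T2=21  T3=8  T4=3
Turnaround(T1) = completion − arrival = 17 − 5 = 12

12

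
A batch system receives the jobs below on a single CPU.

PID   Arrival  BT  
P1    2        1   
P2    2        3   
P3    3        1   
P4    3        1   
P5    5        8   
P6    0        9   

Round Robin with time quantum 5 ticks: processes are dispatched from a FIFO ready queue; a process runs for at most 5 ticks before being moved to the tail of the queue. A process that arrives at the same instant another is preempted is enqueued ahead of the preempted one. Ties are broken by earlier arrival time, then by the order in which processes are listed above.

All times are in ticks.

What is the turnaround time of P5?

18

Timeline: | P6 0-5 | P1 5-6 | P2 6-9 | P3 9-10 | P4 10-11 | P5 11-16 | P6 16-20 | P5 20-23 |
Completion: P1=6  P2=9  P3=10  P4=11  P5=23  P6=20
Turnaround(P5) = completion − arrival = 23 − 5 = 18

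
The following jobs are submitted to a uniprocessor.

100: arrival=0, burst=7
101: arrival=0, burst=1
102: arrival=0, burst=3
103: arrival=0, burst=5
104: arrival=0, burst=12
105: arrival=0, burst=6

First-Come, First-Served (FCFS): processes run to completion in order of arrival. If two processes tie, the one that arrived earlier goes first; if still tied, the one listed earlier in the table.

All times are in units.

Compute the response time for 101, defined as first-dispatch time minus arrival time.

7

Gantt: | 100 0-7 | 101 7-8 | 102 8-11 | 103 11-16 | 104 16-28 | 105 28-34 |
Completion: 100=7  101=8  102=11  103=16  104=28  105=34
Turnaround (C−A): 100=7  101=8  102=11  103=16  104=28  105=34
Response(101) = first start − arrival = 7 − 0 = 7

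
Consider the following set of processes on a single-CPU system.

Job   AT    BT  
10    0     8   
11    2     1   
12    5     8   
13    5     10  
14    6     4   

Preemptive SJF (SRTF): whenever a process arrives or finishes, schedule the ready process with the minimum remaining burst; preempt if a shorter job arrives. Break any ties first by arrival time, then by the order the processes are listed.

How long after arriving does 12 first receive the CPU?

Timeline: | 10 0-2 | 11 2-3 | 10 3-9 | 14 9-13 | 12 13-21 | 13 21-31 |
Completion: 10=9  11=3  12=21  13=31  14=13
Turnaround (C−A): 10=9  11=1  12=16  13=26  14=7
Response(12) = first start − arrival = 13 − 5 = 8

8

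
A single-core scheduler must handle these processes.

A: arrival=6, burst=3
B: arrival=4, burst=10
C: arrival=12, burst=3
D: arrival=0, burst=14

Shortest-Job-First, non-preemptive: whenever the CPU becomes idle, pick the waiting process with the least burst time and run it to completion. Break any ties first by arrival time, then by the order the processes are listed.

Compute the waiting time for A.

8

Gantt: | D 0-14 | A 14-17 | C 17-20 | B 20-30 |
Completion: A=17  B=30  C=20  D=14
Turnaround (C−A): A=11  B=26  C=8  D=14
Waiting(A) = turnaround − burst = 11 − 3 = 8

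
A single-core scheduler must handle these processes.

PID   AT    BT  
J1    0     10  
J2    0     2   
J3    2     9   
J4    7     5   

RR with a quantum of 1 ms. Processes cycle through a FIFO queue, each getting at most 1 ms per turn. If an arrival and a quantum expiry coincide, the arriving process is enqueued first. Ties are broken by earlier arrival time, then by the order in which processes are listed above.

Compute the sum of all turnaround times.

68

Schedule: | J1 0-1 | J2 1-2 | J1 2-3 | J3 3-4 | J2 4-5 | J1 5-6 | J3 6-7 | J1 7-8 | J4 8-9 | J3 9-10 | J1 10-11 | J4 11-12 | J3 12-13 | J1 13-14 | J4 14-15 | J3 15-16 | J1 16-17 | J4 17-18 | J3 18-19 | J1 19-20 | J4 20-21 | J3 21-22 | J1 22-23 | J3 23-24 | J1 24-25 | J3 25-26 |
Completion: J1=25  J2=5  J3=26  J4=21
Turnaround (C−A): J1=25  J2=5  J3=24  J4=14
Turnaround = completion − arrival: J1=25, J2=5, J3=24, J4=14
Total turnaround = 25 + 5 + 24 + 14 = 68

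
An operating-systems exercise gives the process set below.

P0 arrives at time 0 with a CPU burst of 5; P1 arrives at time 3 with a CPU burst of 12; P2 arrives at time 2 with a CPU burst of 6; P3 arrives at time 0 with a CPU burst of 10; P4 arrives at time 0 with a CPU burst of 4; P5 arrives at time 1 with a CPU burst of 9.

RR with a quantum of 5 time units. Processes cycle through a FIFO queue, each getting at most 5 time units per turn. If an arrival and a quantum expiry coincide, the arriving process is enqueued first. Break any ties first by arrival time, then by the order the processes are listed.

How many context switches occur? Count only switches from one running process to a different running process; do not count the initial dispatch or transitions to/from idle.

Timeline: | P0 0-5 | P3 5-10 | P4 10-14 | P5 14-19 | P2 19-24 | P1 24-29 | P3 29-34 | P5 34-38 | P2 38-39 | P1 39-46 |
Completion: P0=5  P1=46  P2=39  P3=34  P4=14  P5=38
Turnaround (C−A): P0=5  P1=43  P2=37  P3=34  P4=14  P5=37

9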